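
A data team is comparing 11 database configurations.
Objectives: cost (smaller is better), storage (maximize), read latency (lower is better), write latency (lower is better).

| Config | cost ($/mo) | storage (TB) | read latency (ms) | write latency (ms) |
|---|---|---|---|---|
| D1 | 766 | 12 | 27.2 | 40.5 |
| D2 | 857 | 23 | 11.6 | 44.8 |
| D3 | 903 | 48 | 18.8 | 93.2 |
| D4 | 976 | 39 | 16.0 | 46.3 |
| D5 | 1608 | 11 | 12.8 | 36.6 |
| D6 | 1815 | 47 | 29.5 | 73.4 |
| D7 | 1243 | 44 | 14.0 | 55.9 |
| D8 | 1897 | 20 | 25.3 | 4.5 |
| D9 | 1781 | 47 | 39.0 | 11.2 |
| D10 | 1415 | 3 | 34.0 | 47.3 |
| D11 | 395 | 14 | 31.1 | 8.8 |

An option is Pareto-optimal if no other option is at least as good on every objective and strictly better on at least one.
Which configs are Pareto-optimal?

D1: not dominated.
D2: not dominated (best read latency).
D3: not dominated (best storage).
D4: not dominated.
D5: not dominated.
D6: not dominated.
D7: not dominated.
D8: not dominated (best write latency).
D9: not dominated.
D10: dominated by D1 (cost 766≤1415, storage 12≥3, read latency 27.2≤34.0, write latency 40.5≤47.3).
D11: not dominated (best cost).

D1, D2, D3, D4, D5, D6, D7, D8, D9, D11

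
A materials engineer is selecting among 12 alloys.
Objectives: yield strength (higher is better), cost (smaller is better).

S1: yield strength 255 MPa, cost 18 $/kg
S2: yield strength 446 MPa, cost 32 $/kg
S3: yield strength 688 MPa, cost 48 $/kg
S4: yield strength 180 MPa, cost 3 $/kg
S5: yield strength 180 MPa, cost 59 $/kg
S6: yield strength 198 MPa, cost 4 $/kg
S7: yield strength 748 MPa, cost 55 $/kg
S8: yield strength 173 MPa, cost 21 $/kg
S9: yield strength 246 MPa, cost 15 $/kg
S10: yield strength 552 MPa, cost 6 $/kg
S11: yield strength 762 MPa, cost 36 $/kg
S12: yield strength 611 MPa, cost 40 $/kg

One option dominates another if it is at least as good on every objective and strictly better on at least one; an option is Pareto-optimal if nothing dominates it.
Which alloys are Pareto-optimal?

S4, S6, S10, S11

S1: dominated by S10 (yield strength 552≥255, cost 6≤18).
S2: dominated by S10 (yield strength 552≥446, cost 6≤32).
S3: dominated by S11 (yield strength 762≥688, cost 36≤48).
S4: not dominated (best cost).
S5: dominated by S1 (yield strength 255≥180, cost 18≤59).
S6: not dominated.
S7: dominated by S11 (yield strength 762≥748, cost 36≤55).
S8: dominated by S1 (yield strength 255≥173, cost 18≤21).
S9: dominated by S10 (yield strength 552≥246, cost 6≤15).
S10: not dominated.
S11: not dominated (best yield strength).
S12: dominated by S11 (yield strength 762≥611, cost 36≤40).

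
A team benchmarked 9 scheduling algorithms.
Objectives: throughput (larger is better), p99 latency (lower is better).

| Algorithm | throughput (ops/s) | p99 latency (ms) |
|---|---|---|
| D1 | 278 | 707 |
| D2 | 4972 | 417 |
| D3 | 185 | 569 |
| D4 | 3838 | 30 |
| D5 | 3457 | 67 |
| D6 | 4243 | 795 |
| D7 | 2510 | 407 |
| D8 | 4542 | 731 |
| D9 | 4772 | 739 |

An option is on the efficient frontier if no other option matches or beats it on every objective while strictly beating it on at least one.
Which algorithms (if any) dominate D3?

D2: throughput 4972≥185, p99 latency 417≤569 — dominates D3.
D4: throughput 3838≥185, p99 latency 30≤569 — dominates D3.
D5: throughput 3457≥185, p99 latency 67≤569 — dominates D3.
D7: throughput 2510≥185, p99 latency 407≤569 — dominates D3.
Others (D1, D6, D8, D9) are each worse than D3 on at least one objective.

D2, D4, D5, D7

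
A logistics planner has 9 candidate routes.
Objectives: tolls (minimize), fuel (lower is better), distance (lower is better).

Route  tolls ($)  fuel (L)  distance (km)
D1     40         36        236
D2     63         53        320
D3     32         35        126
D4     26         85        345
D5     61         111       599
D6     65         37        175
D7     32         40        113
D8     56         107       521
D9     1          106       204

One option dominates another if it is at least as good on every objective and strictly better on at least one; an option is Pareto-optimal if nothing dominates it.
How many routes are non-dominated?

4

D1: dominated by D3 (tolls 32≤40, fuel 35≤36, distance 126≤236).
D2: dominated by D1 (tolls 40≤63, fuel 36≤53, distance 236≤320).
D3: not dominated (best fuel).
D4: not dominated.
D5: dominated by D1 (tolls 40≤61, fuel 36≤111, distance 236≤599).
D6: dominated by D3 (tolls 32≤65, fuel 35≤37, distance 126≤175).
D7: not dominated (best distance).
D8: dominated by D1 (tolls 40≤56, fuel 36≤107, distance 236≤521).
D9: not dominated (best tolls).
Pareto-optimal: D3, D4, D7, D9 → 4.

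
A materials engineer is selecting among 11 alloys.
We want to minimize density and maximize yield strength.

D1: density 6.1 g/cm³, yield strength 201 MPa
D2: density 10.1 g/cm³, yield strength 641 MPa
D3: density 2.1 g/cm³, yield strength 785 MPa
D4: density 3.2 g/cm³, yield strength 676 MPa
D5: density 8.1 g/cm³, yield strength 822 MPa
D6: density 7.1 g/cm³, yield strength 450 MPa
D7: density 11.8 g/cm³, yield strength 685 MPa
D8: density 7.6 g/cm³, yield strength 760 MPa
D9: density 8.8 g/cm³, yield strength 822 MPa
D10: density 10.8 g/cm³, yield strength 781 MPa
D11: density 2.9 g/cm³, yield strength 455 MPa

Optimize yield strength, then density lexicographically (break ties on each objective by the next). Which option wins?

First maximize yield strength: best is 822, kept {D5, D9}.
Then minimize density: best is 8.1, kept {D5}.

D5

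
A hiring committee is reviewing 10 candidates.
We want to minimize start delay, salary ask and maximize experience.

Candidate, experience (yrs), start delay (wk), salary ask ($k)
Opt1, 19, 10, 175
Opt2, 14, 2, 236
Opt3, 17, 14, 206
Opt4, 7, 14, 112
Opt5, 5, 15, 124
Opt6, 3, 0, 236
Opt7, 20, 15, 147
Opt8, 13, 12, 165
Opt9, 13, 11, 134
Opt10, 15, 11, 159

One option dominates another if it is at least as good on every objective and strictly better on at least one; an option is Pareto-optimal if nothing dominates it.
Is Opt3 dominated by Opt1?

Yes

Opt1 vs Opt3: experience 19≥17, start delay 10≤14, salary ask 175≤206 — Opt1 is at least as good on every objective with at least one strict improvement.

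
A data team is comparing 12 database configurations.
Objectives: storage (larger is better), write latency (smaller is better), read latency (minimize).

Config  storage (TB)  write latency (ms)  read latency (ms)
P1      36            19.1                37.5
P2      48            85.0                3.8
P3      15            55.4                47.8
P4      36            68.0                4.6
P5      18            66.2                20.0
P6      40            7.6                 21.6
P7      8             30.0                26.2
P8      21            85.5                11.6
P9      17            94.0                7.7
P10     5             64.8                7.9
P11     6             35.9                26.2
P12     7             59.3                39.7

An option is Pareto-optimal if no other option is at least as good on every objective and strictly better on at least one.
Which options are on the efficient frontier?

P2, P4, P5, P6, P10

P1: dominated by P6 (storage 40≥36, write latency 7.6≤19.1, read latency 21.6≤37.5).
P2: not dominated (best storage).
P3: dominated by P1 (storage 36≥15, write latency 19.1≤55.4, read latency 37.5≤47.8).
P4: not dominated.
P5: not dominated.
P6: not dominated (best write latency).
P7: dominated by P6 (storage 40≥8, write latency 7.6≤30.0, read latency 21.6≤26.2).
P8: dominated by P2 (storage 48≥21, write latency 85.0≤85.5, read latency 3.8≤11.6).
P9: dominated by P2 (storage 48≥17, write latency 85.0≤94.0, read latency 3.8≤7.7).
P10: not dominated.
P11: dominated by P6 (storage 40≥6, write latency 7.6≤35.9, read latency 21.6≤26.2).
P12: dominated by P1 (storage 36≥7, write latency 19.1≤59.3, read latency 37.5≤39.7).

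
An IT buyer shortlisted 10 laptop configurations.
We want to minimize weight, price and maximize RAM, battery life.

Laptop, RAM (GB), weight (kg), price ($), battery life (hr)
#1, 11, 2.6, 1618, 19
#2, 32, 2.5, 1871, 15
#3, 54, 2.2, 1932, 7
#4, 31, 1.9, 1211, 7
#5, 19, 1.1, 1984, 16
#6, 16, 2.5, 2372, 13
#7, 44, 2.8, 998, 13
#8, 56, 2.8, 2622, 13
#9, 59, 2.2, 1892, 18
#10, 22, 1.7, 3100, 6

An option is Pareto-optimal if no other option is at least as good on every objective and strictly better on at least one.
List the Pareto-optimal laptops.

#1: not dominated (best battery life).
#2: not dominated.
#3: dominated by #9 (RAM 59≥54, weight 2.2≤2.2, price 1892≤1932, battery life 18≥7).
#4: not dominated.
#5: not dominated (best weight).
#6: dominated by #2 (RAM 32≥16, weight 2.5≤2.5, price 1871≤2372, battery life 15≥13).
#7: not dominated (best price).
#8: dominated by #9 (RAM 59≥56, weight 2.2≤2.8, price 1892≤2622, battery life 18≥13).
#9: not dominated (best RAM).
#10: not dominated.

#1, #2, #4, #5, #7, #9, #10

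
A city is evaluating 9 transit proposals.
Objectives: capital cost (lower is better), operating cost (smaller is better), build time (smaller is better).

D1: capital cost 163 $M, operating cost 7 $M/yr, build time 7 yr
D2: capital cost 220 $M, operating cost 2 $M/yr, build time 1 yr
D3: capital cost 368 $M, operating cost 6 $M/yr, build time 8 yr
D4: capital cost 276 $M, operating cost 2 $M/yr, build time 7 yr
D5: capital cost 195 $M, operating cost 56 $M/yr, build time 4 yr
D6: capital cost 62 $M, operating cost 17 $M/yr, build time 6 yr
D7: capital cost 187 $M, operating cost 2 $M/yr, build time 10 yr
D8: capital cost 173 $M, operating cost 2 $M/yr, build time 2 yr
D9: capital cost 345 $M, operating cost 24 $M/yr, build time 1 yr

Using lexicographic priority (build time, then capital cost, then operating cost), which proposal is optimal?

First minimize build time: best is 1, kept {D2, D9}.
Then minimize capital cost: best is 220, kept {D2}.

D2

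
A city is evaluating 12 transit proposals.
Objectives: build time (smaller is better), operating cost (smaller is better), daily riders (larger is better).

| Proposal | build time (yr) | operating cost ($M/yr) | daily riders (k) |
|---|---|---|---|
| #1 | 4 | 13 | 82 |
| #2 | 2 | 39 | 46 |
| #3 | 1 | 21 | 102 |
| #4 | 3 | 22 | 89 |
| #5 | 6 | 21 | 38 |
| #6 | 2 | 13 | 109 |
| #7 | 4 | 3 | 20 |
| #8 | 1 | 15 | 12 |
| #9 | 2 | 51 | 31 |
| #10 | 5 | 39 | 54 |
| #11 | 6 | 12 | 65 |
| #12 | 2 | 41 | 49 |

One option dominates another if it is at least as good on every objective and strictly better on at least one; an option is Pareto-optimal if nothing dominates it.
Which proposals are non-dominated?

#1: dominated by #6 (build time 2≤4, operating cost 13≤13, daily riders 109≥82).
#2: dominated by #3 (build time 1≤2, operating cost 21≤39, daily riders 102≥46).
#3: not dominated.
#4: dominated by #3 (build time 1≤3, operating cost 21≤22, daily riders 102≥89).
#5: dominated by #1 (build time 4≤6, operating cost 13≤21, daily riders 82≥38).
#6: not dominated (best daily riders).
#7: not dominated (best operating cost).
#8: not dominated.
#9: dominated by #2 (build time 2≤2, operating cost 39≤51, daily riders 46≥31).
#10: dominated by #1 (build time 4≤5, operating cost 13≤39, daily riders 82≥54).
#11: not dominated.
#12: dominated by #3 (build time 1≤2, operating cost 21≤41, daily riders 102≥49).

#3, #6, #7, #8, #11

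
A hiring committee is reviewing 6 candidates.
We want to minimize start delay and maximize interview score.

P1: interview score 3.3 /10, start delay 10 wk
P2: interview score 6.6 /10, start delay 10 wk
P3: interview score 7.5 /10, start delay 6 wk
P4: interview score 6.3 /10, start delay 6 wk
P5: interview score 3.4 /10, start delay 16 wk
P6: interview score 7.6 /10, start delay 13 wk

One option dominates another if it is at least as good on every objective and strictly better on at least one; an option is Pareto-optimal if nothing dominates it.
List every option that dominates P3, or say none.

P1: worse on interview score (3.3 vs 7.5).
P2: worse on interview score (6.6 vs 7.5).
P4: worse on interview score (6.3 vs 7.5).
P5: worse on interview score (3.4 vs 7.5).
P6: worse on start delay (13 vs 6).
No option dominates P3.

none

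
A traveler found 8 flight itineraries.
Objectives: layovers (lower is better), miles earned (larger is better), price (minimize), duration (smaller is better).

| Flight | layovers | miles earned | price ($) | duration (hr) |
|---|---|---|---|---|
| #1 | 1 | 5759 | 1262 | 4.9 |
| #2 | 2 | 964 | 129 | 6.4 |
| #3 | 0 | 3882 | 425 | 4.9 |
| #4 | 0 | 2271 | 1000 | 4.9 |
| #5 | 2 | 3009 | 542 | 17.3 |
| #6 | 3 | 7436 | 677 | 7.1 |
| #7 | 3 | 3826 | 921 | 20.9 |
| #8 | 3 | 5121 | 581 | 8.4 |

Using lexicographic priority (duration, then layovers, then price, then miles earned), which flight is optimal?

First minimize duration: best is 4.9, kept {#1, #3, #4}.
Then minimize layovers: best is 0, kept {#3, #4}.
Then minimize price: best is 425, kept {#3}.

#3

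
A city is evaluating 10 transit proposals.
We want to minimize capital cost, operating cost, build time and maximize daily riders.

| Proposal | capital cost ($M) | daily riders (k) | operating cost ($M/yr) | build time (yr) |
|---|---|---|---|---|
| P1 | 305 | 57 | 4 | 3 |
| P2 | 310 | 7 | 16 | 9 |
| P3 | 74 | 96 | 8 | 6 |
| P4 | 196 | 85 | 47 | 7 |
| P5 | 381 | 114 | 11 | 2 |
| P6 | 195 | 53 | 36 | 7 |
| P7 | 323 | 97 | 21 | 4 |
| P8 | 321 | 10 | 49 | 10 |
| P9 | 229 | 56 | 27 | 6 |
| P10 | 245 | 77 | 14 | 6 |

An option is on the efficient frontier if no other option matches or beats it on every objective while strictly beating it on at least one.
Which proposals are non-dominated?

P1, P3, P5, P7

P1: not dominated (best operating cost).
P2: dominated by P1 (capital cost 305≤310, daily riders 57≥7, operating cost 4≤16, build time 3≤9).
P3: not dominated (best capital cost).
P4: dominated by P3 (capital cost 74≤196, daily riders 96≥85, operating cost 8≤47, build time 6≤7).
P5: not dominated (best daily riders).
P6: dominated by P3 (capital cost 74≤195, daily riders 96≥53, operating cost 8≤36, build time 6≤7).
P7: not dominated.
P8: dominated by P1 (capital cost 305≤321, daily riders 57≥10, operating cost 4≤49, build time 3≤10).
P9: dominated by P3 (capital cost 74≤229, daily riders 96≥56, operating cost 8≤27, build time 6≤6).
P10: dominated by P3 (capital cost 74≤245, daily riders 96≥77, operating cost 8≤14, build time 6≤6).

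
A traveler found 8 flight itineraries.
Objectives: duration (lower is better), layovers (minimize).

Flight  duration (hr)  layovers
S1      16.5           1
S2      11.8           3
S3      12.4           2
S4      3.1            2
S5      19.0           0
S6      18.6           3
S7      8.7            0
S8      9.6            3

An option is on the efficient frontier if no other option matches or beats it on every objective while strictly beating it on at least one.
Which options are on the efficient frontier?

S4, S7

S1: dominated by S7 (duration 8.7≤16.5, layovers 0≤1).
S2: dominated by S4 (duration 3.1≤11.8, layovers 2≤3).
S3: dominated by S4 (duration 3.1≤12.4, layovers 2≤2).
S4: not dominated (best duration).
S5: dominated by S7 (duration 8.7≤19.0, layovers 0≤0).
S6: dominated by S1 (duration 16.5≤18.6, layovers 1≤3).
S7: not dominated.
S8: dominated by S4 (duration 3.1≤9.6, layovers 2≤3).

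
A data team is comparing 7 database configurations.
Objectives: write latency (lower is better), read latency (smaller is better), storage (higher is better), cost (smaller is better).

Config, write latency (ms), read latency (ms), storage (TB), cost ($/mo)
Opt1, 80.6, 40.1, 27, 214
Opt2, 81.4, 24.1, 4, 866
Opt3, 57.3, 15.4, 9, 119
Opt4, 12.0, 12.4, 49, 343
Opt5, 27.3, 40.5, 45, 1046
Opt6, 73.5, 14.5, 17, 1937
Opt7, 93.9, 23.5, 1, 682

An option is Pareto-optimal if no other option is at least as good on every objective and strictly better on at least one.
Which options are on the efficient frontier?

Opt1: not dominated.
Opt2: dominated by Opt3 (write latency 57.3≤81.4, read latency 15.4≤24.1, storage 9≥4, cost 119≤866).
Opt3: not dominated (best cost).
Opt4: not dominated (best write latency).
Opt5: dominated by Opt4 (write latency 12.0≤27.3, read latency 12.4≤40.5, storage 49≥45, cost 343≤1046).
Opt6: dominated by Opt4 (write latency 12.0≤73.5, read latency 12.4≤14.5, storage 49≥17, cost 343≤1937).
Opt7: dominated by Opt3 (write latency 57.3≤93.9, read latency 15.4≤23.5, storage 9≥1, cost 119≤682).

Opt1, Opt3, Opt4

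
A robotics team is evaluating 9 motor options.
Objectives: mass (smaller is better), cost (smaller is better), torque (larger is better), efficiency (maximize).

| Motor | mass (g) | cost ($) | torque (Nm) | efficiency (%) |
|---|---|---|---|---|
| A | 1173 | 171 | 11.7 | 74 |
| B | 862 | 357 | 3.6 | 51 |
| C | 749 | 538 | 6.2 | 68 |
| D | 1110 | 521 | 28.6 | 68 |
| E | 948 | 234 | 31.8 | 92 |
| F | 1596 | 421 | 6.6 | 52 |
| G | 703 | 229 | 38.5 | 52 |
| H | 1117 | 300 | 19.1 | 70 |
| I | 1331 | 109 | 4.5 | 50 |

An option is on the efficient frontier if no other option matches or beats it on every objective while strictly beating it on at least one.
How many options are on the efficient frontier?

5

A: not dominated.
B: dominated by G (mass 703≤862, cost 229≤357, torque 38.5≥3.6, efficiency 52≥51).
C: not dominated.
D: dominated by E (mass 948≤1110, cost 234≤521, torque 31.8≥28.6, efficiency 92≥68).
E: not dominated (best efficiency).
F: dominated by A (mass 1173≤1596, cost 171≤421, torque 11.7≥6.6, efficiency 74≥52).
G: not dominated (best mass).
H: dominated by E (mass 948≤1117, cost 234≤300, torque 31.8≥19.1, efficiency 92≥70).
I: not dominated (best cost).
Pareto-optimal: A, C, E, G, I → 5.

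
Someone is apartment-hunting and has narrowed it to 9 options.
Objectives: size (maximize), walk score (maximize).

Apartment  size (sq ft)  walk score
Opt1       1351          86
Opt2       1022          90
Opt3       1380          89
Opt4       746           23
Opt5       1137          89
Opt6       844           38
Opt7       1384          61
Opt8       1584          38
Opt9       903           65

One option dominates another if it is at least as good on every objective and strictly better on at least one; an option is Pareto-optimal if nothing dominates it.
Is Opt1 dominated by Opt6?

Opt6 vs Opt1: Opt6 is worse on size (844 vs 1351), so it does not dominate Opt1.

No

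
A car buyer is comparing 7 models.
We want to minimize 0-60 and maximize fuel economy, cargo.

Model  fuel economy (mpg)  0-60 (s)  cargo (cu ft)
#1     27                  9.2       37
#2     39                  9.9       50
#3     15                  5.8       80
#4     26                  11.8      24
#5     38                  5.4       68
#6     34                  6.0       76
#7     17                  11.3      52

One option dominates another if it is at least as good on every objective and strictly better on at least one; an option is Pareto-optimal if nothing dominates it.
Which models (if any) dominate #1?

#5, #6

#5: fuel economy 38≥27, 0-60 5.4≤9.2, cargo 68≥37 — dominates #1.
#6: fuel economy 34≥27, 0-60 6.0≤9.2, cargo 76≥37 — dominates #1.
Others (#2, #3, #4, #7) are each worse than #1 on at least one objective.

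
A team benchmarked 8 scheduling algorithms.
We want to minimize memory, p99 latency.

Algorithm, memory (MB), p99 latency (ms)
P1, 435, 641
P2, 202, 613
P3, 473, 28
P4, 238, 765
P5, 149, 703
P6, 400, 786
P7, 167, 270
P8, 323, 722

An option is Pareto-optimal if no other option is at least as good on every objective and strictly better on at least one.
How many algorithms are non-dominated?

P1: dominated by P2 (memory 202≤435, p99 latency 613≤641).
P2: dominated by P7 (memory 167≤202, p99 latency 270≤613).
P3: not dominated (best p99 latency).
P4: dominated by P2 (memory 202≤238, p99 latency 613≤765).
P5: not dominated (best memory).
P6: dominated by P2 (memory 202≤400, p99 latency 613≤786).
P7: not dominated.
P8: dominated by P2 (memory 202≤323, p99 latency 613≤722).
Pareto-optimal: P3, P5, P7 → 3.

3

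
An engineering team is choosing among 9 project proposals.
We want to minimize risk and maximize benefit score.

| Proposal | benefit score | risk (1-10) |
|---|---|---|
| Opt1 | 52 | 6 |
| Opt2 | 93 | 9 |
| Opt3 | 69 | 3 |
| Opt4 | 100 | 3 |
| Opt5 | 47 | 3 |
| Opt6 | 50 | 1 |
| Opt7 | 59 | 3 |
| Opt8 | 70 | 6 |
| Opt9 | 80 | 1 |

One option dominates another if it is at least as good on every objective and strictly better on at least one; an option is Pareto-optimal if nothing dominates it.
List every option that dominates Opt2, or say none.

Opt4: benefit score 100≥93, risk 3≤9 — dominates Opt2.
Others (Opt1, Opt3, Opt5, Opt6, Opt7, Opt8, Opt9) are each worse than Opt2 on at least one objective.

Opt4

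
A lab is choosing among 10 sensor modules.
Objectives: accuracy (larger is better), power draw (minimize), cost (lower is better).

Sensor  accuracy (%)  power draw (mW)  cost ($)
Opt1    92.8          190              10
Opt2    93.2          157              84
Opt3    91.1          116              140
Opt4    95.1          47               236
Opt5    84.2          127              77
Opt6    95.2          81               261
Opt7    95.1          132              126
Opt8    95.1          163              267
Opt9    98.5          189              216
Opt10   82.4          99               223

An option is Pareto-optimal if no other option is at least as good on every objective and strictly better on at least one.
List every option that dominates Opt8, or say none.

Opt4: accuracy 95.1≥95.1, power draw 47≤163, cost 236≤267 — dominates Opt8.
Opt6: accuracy 95.2≥95.1, power draw 81≤163, cost 261≤267 — dominates Opt8.
Opt7: accuracy 95.1≥95.1, power draw 132≤163, cost 126≤267 — dominates Opt8.
Others (Opt1, Opt2, Opt3, Opt5, Opt9, Opt10) are each worse than Opt8 on at least one objective.

Opt4, Opt6, Opt7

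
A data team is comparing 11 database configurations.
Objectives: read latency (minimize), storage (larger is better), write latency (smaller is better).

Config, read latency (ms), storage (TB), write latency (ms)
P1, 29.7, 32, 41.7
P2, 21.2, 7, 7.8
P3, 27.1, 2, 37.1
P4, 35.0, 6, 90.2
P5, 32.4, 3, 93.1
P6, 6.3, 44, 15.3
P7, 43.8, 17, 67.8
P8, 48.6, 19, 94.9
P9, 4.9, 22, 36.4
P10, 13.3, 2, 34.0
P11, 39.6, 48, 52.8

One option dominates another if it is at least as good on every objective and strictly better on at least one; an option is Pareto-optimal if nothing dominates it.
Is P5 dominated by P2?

P2 vs P5: read latency 21.2≤32.4, storage 7≥3, write latency 7.8≤93.1 — P2 is at least as good on every objective with at least one strict improvement.

Yes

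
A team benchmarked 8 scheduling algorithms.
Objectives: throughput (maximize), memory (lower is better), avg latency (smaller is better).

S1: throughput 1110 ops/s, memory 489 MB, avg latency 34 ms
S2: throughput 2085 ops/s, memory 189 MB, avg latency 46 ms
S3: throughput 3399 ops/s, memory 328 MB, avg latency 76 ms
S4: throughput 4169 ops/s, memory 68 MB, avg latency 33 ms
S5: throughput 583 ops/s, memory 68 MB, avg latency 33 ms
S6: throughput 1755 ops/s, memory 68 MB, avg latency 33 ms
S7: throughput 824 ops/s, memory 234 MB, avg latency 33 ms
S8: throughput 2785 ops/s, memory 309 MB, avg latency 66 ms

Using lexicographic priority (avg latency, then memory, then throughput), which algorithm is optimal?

First minimize avg latency: best is 33, kept {S4, S5, S6, S7}.
Then minimize memory: best is 68, kept {S4, S5, S6}.
Then maximize throughput: best is 4169, kept {S4}.

S4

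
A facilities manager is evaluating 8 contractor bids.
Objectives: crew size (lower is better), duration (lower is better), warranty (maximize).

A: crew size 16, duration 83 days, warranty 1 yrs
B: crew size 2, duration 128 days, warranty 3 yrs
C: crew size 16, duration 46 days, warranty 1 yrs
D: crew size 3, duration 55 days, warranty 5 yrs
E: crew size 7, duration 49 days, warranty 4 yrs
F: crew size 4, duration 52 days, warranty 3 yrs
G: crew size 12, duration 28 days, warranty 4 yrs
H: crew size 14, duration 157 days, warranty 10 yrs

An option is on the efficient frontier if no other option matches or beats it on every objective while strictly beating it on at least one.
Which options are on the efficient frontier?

B, D, E, F, G, H

A: dominated by C (crew size 16≤16, duration 46≤83, warranty 1≥1).
B: not dominated (best crew size).
C: dominated by G (crew size 12≤16, duration 28≤46, warranty 4≥1).
D: not dominated.
E: not dominated.
F: not dominated.
G: not dominated (best duration).
H: not dominated (best warranty).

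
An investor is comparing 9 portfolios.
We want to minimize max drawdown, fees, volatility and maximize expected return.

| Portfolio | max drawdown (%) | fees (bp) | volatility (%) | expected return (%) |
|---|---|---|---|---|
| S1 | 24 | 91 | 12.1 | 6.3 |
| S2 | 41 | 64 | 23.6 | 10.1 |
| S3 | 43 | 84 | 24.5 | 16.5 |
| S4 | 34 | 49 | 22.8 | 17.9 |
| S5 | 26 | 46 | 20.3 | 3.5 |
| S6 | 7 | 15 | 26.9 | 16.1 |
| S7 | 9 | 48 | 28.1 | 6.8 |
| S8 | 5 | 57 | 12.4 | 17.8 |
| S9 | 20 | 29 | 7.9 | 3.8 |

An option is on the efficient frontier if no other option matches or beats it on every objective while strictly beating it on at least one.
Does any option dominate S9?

S1: worse on max drawdown (24 vs 20).
S2: worse on max drawdown (41 vs 20).
S3: worse on max drawdown (43 vs 20).
S4: worse on max drawdown (34 vs 20).
S5: worse on max drawdown (26 vs 20).
S6: worse on volatility (26.9 vs 7.9).
S7: worse on fees (48 vs 29).
S8: worse on fees (57 vs 29).
No option is at least as good as S9 on every objective and strictly better on one.

No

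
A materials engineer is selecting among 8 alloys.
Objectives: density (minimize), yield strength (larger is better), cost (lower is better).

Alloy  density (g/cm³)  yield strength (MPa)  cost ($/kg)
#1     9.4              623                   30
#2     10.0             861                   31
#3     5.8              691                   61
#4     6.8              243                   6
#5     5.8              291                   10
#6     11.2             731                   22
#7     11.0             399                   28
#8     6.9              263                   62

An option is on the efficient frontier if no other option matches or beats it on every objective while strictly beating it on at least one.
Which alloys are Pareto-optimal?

#1: not dominated.
#2: not dominated (best yield strength).
#3: not dominated.
#4: not dominated (best cost).
#5: not dominated.
#6: not dominated.
#7: not dominated.
#8: dominated by #3 (density 5.8≤6.9, yield strength 691≥263, cost 61≤62).

#1, #2, #3, #4, #5, #6, #7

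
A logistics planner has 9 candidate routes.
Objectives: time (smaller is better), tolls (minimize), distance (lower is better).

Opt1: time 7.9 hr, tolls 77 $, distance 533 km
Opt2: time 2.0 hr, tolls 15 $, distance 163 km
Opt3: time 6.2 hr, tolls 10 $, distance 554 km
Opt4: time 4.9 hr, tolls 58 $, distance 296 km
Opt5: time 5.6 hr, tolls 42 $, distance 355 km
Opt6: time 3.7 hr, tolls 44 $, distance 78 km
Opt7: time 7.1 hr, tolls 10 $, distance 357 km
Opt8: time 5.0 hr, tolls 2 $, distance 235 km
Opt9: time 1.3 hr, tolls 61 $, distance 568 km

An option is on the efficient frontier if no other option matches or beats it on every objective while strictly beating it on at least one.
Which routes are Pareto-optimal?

Opt1: dominated by Opt2 (time 2.0≤7.9, tolls 15≤77, distance 163≤533).
Opt2: not dominated.
Opt3: dominated by Opt8 (time 5.0≤6.2, tolls 2≤10, distance 235≤554).
Opt4: dominated by Opt2 (time 2.0≤4.9, tolls 15≤58, distance 163≤296).
Opt5: dominated by Opt2 (time 2.0≤5.6, tolls 15≤42, distance 163≤355).
Opt6: not dominated (best distance).
Opt7: dominated by Opt8 (time 5.0≤7.1, tolls 2≤10, distance 235≤357).
Opt8: not dominated (best tolls).
Opt9: not dominated (best time).

Opt2, Opt6, Opt8, Opt9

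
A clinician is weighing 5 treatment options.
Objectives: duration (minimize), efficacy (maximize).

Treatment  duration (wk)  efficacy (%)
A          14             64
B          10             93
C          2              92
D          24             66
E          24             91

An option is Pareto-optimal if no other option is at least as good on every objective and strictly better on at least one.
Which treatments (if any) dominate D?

B, C, E

B: duration 10≤24, efficacy 93≥66 — dominates D.
C: duration 2≤24, efficacy 92≥66 — dominates D.
E: duration 24≤24, efficacy 91≥66 — dominates D.
Others (A) are each worse than D on at least one objective.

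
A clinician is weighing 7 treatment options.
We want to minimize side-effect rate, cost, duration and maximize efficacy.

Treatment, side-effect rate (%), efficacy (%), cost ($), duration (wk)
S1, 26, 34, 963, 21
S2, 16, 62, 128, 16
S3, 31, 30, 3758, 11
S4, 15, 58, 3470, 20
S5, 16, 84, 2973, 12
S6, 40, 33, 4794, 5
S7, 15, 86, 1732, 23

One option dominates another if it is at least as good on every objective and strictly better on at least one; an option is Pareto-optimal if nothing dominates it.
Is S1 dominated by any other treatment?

S2 vs S1: side-effect rate 16≤26, efficacy 62≥34, cost 128≤963, duration 16≤21 — S2 is at least as good on every objective and strictly better on at least one, so S2 dominates S1.

Yes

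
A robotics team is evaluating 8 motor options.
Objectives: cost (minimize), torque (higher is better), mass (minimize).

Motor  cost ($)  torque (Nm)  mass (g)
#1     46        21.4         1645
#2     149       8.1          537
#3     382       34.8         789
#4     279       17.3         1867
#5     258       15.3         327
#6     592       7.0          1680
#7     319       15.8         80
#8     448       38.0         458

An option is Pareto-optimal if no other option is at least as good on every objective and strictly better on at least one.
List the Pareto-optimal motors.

#1: not dominated (best cost).
#2: not dominated.
#3: not dominated.
#4: dominated by #1 (cost 46≤279, torque 21.4≥17.3, mass 1645≤1867).
#5: not dominated.
#6: dominated by #1 (cost 46≤592, torque 21.4≥7.0, mass 1645≤1680).
#7: not dominated (best mass).
#8: not dominated (best torque).

#1, #2, #3, #5, #7, #8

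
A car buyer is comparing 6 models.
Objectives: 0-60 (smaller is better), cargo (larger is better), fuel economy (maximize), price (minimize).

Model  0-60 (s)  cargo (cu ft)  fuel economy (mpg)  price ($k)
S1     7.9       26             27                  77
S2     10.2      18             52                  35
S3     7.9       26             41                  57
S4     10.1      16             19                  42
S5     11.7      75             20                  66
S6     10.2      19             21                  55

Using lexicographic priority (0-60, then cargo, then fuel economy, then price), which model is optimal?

S3

First minimize 0-60: best is 7.9, kept {S1, S3}.
Then maximize cargo: best is 26, kept {S1, S3}.
Then maximize fuel economy: best is 41, kept {S3}.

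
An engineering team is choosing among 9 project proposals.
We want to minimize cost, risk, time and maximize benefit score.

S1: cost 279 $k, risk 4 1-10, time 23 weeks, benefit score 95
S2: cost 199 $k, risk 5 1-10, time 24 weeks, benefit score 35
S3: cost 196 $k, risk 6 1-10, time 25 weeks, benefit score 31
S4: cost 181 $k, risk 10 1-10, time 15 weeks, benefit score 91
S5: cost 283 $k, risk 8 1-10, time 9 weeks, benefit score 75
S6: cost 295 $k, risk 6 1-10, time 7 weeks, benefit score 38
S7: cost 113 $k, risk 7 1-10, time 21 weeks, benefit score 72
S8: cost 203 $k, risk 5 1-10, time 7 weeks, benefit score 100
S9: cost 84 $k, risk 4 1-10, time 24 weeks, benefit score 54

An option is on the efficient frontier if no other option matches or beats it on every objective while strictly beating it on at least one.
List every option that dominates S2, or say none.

S9: cost 84≤199, risk 4≤5, time 24≤24, benefit score 54≥35 — dominates S2.
Others (S1, S3, S4, S5, S6, S7, S8) are each worse than S2 on at least one objective.

S9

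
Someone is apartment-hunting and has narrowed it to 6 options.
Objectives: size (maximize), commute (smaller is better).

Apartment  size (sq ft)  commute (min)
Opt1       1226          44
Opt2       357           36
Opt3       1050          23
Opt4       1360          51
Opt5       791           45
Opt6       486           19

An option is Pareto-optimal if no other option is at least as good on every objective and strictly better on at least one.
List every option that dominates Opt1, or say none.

none

Opt2: worse on size (357 vs 1226).
Opt3: worse on size (1050 vs 1226).
Opt4: worse on commute (51 vs 44).
Opt5: worse on size (791 vs 1226).
Opt6: worse on size (486 vs 1226).
No option dominates Opt1.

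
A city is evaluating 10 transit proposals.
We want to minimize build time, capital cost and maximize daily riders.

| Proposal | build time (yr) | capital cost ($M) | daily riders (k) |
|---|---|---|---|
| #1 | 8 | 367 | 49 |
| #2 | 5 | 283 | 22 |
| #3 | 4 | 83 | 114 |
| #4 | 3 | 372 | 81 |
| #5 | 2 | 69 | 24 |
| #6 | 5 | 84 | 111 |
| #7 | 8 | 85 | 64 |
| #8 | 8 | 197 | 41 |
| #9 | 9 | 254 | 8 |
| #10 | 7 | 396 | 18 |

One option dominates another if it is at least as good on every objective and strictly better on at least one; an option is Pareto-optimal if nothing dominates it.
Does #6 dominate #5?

No

#6 vs #5: #6 is worse on build time (5 vs 2), so it does not dominate #5.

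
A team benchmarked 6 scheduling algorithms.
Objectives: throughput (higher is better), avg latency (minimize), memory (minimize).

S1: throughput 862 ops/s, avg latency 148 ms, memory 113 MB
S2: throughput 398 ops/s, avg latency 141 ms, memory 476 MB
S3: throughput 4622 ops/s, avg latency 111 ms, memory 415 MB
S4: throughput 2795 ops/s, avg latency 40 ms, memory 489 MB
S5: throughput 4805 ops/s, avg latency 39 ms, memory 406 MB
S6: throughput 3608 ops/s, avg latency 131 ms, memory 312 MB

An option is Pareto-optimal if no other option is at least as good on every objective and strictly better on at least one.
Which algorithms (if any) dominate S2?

S3: throughput 4622≥398, avg latency 111≤141, memory 415≤476 — dominates S2.
S5: throughput 4805≥398, avg latency 39≤141, memory 406≤476 — dominates S2.
S6: throughput 3608≥398, avg latency 131≤141, memory 312≤476 — dominates S2.
Others (S1, S4) are each worse than S2 on at least one objective.

S3, S5, S6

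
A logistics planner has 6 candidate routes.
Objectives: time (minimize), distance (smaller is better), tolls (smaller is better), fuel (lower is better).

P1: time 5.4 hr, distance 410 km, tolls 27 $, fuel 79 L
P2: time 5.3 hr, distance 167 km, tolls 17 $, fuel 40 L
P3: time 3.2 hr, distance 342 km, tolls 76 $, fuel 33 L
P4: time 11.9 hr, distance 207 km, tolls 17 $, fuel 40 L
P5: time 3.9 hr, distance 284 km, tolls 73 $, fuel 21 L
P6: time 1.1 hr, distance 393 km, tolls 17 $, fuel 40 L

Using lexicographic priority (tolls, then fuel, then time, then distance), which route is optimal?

First minimize tolls: best is 17, kept {P2, P4, P6}.
Then minimize fuel: best is 40, kept {P2, P4, P6}.
Then minimize time: best is 1.1, kept {P6}.

P6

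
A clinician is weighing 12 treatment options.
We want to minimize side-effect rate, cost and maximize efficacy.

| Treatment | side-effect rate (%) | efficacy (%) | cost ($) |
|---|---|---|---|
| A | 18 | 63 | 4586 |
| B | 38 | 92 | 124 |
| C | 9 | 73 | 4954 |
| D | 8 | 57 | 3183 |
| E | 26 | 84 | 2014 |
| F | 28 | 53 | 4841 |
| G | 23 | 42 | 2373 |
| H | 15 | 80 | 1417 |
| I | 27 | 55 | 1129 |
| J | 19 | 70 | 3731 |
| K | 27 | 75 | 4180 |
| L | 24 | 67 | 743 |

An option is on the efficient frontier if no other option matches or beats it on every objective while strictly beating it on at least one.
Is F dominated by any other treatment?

Yes

A vs F: side-effect rate 18≤28, efficacy 63≥53, cost 4586≤4841 — A is at least as good on every objective and strictly better on at least one, so A dominates F.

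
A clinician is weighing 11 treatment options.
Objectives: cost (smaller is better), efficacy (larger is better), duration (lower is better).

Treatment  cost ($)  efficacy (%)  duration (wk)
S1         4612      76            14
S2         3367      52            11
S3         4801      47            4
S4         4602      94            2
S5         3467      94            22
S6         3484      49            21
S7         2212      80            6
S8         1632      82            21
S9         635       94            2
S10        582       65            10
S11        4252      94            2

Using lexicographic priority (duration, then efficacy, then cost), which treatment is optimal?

S9

First minimize duration: best is 2, kept {S4, S9, S11}.
Then maximize efficacy: best is 94, kept {S4, S9, S11}.
Then minimize cost: best is 635, kept {S9}.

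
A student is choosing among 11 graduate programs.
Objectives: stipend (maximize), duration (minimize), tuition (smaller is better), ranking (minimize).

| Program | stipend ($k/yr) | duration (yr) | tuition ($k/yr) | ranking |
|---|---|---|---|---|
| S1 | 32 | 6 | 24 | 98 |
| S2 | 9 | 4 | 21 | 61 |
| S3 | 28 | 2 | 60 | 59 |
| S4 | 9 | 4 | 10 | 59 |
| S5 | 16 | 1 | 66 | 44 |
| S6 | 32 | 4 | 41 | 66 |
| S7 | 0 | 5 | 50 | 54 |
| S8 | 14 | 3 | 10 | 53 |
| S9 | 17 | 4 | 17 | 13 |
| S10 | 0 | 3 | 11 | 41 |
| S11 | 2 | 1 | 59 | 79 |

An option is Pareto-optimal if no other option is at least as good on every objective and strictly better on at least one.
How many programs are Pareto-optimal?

8

S1: not dominated.
S2: dominated by S4 (stipend 9≥9, duration 4≤4, tuition 10≤21, ranking 59≤61).
S3: not dominated.
S4: dominated by S8 (stipend 14≥9, duration 3≤4, tuition 10≤10, ranking 53≤59).
S5: not dominated.
S6: not dominated.
S7: dominated by S8 (stipend 14≥0, duration 3≤5, tuition 10≤50, ranking 53≤54).
S8: not dominated.
S9: not dominated (best ranking).
S10: not dominated.
S11: not dominated.
Pareto-optimal: S1, S3, S5, S6, S8, S9, S10, S11 → 8.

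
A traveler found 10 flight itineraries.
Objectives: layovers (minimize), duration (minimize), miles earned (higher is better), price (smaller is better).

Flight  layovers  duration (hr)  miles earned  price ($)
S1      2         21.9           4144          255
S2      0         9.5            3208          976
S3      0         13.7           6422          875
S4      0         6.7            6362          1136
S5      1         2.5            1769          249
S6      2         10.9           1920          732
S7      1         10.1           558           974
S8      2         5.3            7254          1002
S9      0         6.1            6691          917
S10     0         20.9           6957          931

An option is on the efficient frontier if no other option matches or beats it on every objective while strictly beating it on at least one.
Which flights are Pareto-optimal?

S1: not dominated.
S2: dominated by S9 (layovers 0≤0, duration 6.1≤9.5, miles earned 6691≥3208, price 917≤976).
S3: not dominated.
S4: dominated by S9 (layovers 0≤0, duration 6.1≤6.7, miles earned 6691≥6362, price 917≤1136).
S5: not dominated (best duration).
S6: not dominated.
S7: dominated by S5 (layovers 1≤1, duration 2.5≤10.1, miles earned 1769≥558, price 249≤974).
S8: not dominated (best miles earned).
S9: not dominated.
S10: not dominated.

S1, S3, S5, S6, S8, S9, S10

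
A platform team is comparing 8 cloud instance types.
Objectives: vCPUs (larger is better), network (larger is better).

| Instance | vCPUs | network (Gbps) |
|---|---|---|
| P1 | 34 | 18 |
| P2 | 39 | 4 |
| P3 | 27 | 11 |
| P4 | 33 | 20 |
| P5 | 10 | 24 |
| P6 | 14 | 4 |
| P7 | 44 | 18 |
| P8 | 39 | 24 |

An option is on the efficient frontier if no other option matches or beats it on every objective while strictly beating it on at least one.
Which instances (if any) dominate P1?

P7, P8

P7: vCPUs 44≥34, network 18≥18 — dominates P1.
P8: vCPUs 39≥34, network 24≥18 — dominates P1.
Others (P2, P3, P4, P5, P6) are each worse than P1 on at least one objective.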